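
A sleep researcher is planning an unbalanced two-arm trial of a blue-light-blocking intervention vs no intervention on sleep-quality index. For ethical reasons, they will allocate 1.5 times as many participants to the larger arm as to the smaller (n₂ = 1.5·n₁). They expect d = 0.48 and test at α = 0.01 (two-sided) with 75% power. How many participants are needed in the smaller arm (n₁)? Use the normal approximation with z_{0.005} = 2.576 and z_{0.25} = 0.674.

With allocation ratio k = n₂/n₁ = 1.5, Var(x̄₁−x̄₂) = σ²(1/n₁ + 1/(k·n₁)) = σ²·(k+1)/(k·n₁).
So n₁ = (1 + 1/k)·((z_{α/2} + z_β)/d)² = 1.667 × (3.250/0.48)².
n₁ = 1.667 × 45.84 = 76.4.
Round up: n₁ = 77, giving n₂ = ⌈1.5 × 77⌉ = ⌈115.5⌉ = 116.

n₁ = 77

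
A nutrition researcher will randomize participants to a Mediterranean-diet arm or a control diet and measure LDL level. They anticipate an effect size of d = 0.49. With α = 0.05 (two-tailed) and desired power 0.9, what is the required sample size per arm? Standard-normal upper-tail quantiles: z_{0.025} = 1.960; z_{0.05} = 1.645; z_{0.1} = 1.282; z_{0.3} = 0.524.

For two independent groups with equal n: n = 2·((z_{α/2} + z_β) / d)².
z_{α/2} + z_β = 1.960 + 1.282 = 3.242.
n = 2 × (3.242 / 0.49)² = 2 × 6.616² = 2 × 43.78 = 87.6.
Round up to the next whole participant.

n = 88 per group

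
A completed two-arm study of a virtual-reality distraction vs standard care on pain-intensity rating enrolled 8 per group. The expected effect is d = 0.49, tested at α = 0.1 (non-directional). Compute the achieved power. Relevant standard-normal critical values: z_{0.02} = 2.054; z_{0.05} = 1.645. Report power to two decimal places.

power ≈ 0.25

For two equal groups, power = Φ(d·√(n/2) − z_{α/2}).
d·√(n/2) = 0.49 × √(8/2) = 0.49 × 2.000 = 0.980.
z_β = 0.980 − 1.645 = -0.665.
Power = Φ(-0.665) = 0.253.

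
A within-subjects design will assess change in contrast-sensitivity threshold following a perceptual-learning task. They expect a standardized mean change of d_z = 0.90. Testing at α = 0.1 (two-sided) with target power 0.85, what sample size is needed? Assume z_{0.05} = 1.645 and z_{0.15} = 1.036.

For a paired (one-sample on differences) test: n = ((z_{α/2} + z_β) / d)².
z_{α/2} + z_β = 1.645 + 1.036 = 2.681.
n = (2.681 / 0.90)² = 2.979² = 8.87.
Round up.

n = 9 pairs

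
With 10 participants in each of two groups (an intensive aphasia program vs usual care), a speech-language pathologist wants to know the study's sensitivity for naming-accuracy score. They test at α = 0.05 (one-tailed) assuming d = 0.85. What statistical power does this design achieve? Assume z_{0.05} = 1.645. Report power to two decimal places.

power ≈ 0.60

For two equal groups, power = Φ(d·√(n/2) − z_{α}).
d·√(n/2) = 0.85 × √(10/2) = 0.85 × 2.236 = 1.901.
z_β = 1.901 − 1.645 = 0.256.
Power = Φ(0.256) = 0.601.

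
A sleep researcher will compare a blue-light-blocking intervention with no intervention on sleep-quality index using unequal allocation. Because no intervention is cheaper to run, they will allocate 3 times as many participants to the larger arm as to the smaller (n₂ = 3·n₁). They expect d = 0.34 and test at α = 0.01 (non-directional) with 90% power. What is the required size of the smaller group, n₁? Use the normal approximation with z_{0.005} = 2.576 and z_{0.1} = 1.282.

n₁ = 172

With allocation ratio k = n₂/n₁ = 3, Var(x̄₁−x̄₂) = σ²(1/n₁ + 1/(k·n₁)) = σ²·(k+1)/(k·n₁).
So n₁ = (1 + 1/k)·((z_{α/2} + z_β)/d)² = 1.333 × (3.858/0.34)².
n₁ = 1.333 × 128.76 = 171.7.
Round up: n₁ = 172, giving n₂ = 3 × 172 = 516.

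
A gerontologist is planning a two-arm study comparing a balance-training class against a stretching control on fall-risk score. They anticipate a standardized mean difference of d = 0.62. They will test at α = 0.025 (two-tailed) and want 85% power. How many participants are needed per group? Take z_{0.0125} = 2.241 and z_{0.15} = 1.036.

n = 56 per group

For two independent groups with equal n: n = 2·((z_{α/2} + z_β) / d)².
z_{α/2} + z_β = 2.241 + 1.036 = 3.277.
n = 2 × (3.277 / 0.62)² = 2 × 5.285² = 2 × 27.94 = 55.9.
Round up to the next whole participant.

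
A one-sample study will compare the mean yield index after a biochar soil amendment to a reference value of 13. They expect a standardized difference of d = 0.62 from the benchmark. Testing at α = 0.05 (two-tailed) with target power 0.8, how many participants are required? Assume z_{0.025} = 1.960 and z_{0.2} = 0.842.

For a one-sample test: n = ((z_{α/2} + z_β) / d)².
z_{α/2} + z_β = 1.960 + 0.842 = 2.802.
n = (2.802 / 0.62)² = 4.519² = 20.42.
Round up.

n = 21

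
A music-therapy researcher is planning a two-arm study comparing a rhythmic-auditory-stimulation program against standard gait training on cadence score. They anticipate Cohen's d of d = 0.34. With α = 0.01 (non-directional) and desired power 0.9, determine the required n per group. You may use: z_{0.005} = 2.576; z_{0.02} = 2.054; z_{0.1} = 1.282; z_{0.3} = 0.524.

n = 258 per group

For two independent groups with equal n: n = 2·((z_{α/2} + z_β) / d)².
z_{α/2} + z_β = 2.576 + 1.282 = 3.858.
n = 2 × (3.858 / 0.34)² = 2 × 11.347² = 2 × 128.76 = 257.5.
Round up to the next whole participant.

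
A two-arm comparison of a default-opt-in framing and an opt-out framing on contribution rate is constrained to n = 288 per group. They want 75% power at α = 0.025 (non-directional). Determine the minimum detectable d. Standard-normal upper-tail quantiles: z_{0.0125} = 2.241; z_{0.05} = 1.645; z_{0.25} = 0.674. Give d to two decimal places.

For two independent groups of n = 288 each: d_min = (z_{α/2} + z_β)·√(2/n).
z-sum = 2.241 + 0.674 = 2.915.
d_min = 2.915 × √(2/288) = 2.915 × 0.0833 = 0.243.

d_min ≈ 0.24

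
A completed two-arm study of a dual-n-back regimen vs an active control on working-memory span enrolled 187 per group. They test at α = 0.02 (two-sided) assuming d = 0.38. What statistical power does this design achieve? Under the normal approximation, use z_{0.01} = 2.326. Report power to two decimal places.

For two equal groups, power = Φ(d·√(n/2) − z_{α/2}).
d·√(n/2) = 0.38 × √(187/2) = 0.38 × 9.670 = 3.674.
z_β = 3.674 − 2.326 = 1.348.
Power = Φ(1.348) = 0.911.

power ≈ 0.91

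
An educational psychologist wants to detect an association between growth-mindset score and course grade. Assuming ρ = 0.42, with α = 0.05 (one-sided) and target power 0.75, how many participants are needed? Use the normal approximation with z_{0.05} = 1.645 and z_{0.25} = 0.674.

Fisher's z: C = ½·ln((1+r)/(1−r)) = ½·ln(2.4483) = 0.4477.
n = ((z_{α} + z_β)/C)² + 3.
(1.645 + 0.674) / 0.4477 = 2.319 / 0.4477 = 5.180.
n = 5.180² + 3 = 26.83 + 3 = 29.8.
Round up.

n = 30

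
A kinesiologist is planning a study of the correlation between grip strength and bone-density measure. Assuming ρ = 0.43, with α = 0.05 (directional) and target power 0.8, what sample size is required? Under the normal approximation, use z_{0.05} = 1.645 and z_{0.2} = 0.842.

n = 33

Fisher's z: C = ½·ln((1+r)/(1−r)) = ½·ln(2.5088) = 0.4599.
n = ((z_{α} + z_β)/C)² + 3.
(1.645 + 0.842) / 0.4599 = 2.487 / 0.4599 = 5.408.
n = 5.408² + 3 = 29.24 + 3 = 32.2.
Round up.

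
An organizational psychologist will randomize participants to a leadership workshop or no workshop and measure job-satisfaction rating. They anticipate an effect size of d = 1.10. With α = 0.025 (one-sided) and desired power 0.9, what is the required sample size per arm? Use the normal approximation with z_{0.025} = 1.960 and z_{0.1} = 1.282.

For two independent groups with equal n: n = 2·((z_{α} + z_β) / d)².
z_{α} + z_β = 1.960 + 1.282 = 3.242.
n = 2 × (3.242 / 1.10)² = 2 × 2.947² = 2 × 8.69 = 17.4.
Round up to the next whole participant.

n = 18 per group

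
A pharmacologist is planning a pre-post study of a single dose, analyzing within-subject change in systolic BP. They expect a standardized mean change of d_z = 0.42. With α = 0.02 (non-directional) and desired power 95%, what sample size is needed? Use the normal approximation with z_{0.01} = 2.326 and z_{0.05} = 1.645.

n = 90 pairs

For a paired (one-sample on differences) test: n = ((z_{α/2} + z_β) / d)².
z_{α/2} + z_β = 2.326 + 1.645 = 3.971.
n = (3.971 / 0.42)² = 9.455² = 89.39.
Round up.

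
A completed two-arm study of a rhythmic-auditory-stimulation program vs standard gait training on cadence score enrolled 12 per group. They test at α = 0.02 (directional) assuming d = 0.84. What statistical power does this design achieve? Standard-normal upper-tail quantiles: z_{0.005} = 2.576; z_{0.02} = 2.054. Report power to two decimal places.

power ≈ 0.50

For two equal groups, power = Φ(d·√(n/2) − z_{α}).
d·√(n/2) = 0.84 × √(12/2) = 0.84 × 2.449 = 2.058.
z_β = 2.058 − 2.054 = 0.004.
Power = Φ(0.004) = 0.501.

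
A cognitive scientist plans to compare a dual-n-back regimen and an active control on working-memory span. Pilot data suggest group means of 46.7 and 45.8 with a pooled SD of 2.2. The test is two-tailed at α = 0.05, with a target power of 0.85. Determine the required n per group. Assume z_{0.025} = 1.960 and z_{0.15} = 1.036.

Cohen's d = |M₁ − M₂| / SD_pooled = |46.7 − 45.8| / 2.2 = 0.9 / 2.2 = 0.409.
For two independent groups with equal n: n = 2·((z_{α/2} + z_β) / d)².
z_{α/2} + z_β = 1.960 + 1.036 = 2.996.
n = 2 × (2.996 / 0.409)² = 2 × 7.325² = 2 × 53.66 = 107.3.
Round up to the next whole participant.

n = 108 per group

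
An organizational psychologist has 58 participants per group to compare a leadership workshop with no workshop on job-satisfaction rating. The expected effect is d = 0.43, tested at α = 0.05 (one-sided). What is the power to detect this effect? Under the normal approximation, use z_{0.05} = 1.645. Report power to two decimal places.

For two equal groups, power = Φ(d·√(n/2) − z_{α}).
d·√(n/2) = 0.43 × √(58/2) = 0.43 × 5.385 = 2.316.
z_β = 2.316 − 1.645 = 0.671.
Power = Φ(0.671) = 0.749.

power ≈ 0.75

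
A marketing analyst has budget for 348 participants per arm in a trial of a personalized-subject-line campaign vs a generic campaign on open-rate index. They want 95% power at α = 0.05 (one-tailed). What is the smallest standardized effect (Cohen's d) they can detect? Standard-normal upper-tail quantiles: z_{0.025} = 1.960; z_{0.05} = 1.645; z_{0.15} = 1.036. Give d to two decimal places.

For two independent groups of n = 348 each: d_min = (z_{α} + z_β)·√(2/n).
z-sum = 1.645 + 1.645 = 3.290.
d_min = 3.290 × √(2/348) = 3.290 × 0.0758 = 0.249.

d_min ≈ 0.25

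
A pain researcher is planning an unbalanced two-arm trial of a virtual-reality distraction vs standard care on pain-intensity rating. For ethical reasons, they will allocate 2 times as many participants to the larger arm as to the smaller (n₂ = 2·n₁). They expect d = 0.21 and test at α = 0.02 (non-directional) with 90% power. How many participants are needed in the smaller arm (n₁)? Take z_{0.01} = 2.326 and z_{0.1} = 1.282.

n₁ = 443

With allocation ratio k = n₂/n₁ = 2, Var(x̄₁−x̄₂) = σ²(1/n₁ + 1/(k·n₁)) = σ²·(k+1)/(k·n₁).
So n₁ = (1 + 1/k)·((z_{α/2} + z_β)/d)² = 1.500 × (3.608/0.21)².
n₁ = 1.500 × 295.19 = 442.8.
Round up: n₁ = 443, giving n₂ = 2 × 443 = 886.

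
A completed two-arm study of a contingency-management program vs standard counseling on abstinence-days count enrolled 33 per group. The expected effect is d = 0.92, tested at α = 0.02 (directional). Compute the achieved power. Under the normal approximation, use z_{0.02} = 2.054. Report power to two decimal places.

power ≈ 0.95

For two equal groups, power = Φ(d·√(n/2) − z_{α}).
d·√(n/2) = 0.92 × √(33/2) = 0.92 × 4.062 = 3.737.
z_β = 3.737 − 2.054 = 1.683.
Power = Φ(1.683) = 0.954.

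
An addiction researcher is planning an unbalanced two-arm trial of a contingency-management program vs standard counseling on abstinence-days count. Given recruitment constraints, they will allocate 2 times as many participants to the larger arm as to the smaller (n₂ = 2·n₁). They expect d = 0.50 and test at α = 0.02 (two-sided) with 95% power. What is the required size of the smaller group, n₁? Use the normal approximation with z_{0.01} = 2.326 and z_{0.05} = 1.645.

n₁ = 95

With allocation ratio k = n₂/n₁ = 2, Var(x̄₁−x̄₂) = σ²(1/n₁ + 1/(k·n₁)) = σ²·(k+1)/(k·n₁).
So n₁ = (1 + 1/k)·((z_{α/2} + z_β)/d)² = 1.500 × (3.971/0.50)².
n₁ = 1.500 × 63.08 = 94.6.
Round up: n₁ = 95, giving n₂ = 2 × 95 = 190.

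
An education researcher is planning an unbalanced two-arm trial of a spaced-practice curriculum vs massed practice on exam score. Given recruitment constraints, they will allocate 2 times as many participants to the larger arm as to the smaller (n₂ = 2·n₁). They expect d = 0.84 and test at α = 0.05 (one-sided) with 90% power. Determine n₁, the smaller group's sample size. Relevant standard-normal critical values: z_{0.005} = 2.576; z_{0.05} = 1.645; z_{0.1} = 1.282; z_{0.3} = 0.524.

With allocation ratio k = n₂/n₁ = 2, Var(x̄₁−x̄₂) = σ²(1/n₁ + 1/(k·n₁)) = σ²·(k+1)/(k·n₁).
So n₁ = (1 + 1/k)·((z_{α} + z_β)/d)² = 1.500 × (2.927/0.84)².
n₁ = 1.500 × 12.14 = 18.2.
Round up: n₁ = 19, giving n₂ = 2 × 19 = 38.

n₁ = 19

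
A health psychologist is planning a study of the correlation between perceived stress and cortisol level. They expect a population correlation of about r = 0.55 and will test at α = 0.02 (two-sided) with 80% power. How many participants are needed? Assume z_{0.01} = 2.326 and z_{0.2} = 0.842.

Fisher's z: C = ½·ln((1+r)/(1−r)) = ½·ln(3.4444) = 0.6184.
n = ((z_{α/2} + z_β)/C)² + 3.
(2.326 + 0.842) / 0.6184 = 3.168 / 0.6184 = 5.123.
n = 5.123² + 3 = 26.24 + 3 = 29.2.
Round up.

n = 30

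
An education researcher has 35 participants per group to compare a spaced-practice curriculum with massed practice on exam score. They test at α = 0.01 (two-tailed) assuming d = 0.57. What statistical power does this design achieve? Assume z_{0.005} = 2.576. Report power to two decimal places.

For two equal groups, power = Φ(d·√(n/2) − z_{α/2}).
d·√(n/2) = 0.57 × √(35/2) = 0.57 × 4.183 = 2.384.
z_β = 2.384 − 2.576 = -0.192.
Power = Φ(-0.192) = 0.424.

power ≈ 0.42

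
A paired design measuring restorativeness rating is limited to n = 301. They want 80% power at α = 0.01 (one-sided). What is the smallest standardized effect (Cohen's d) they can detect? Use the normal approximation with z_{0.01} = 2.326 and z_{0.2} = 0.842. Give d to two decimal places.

d_min ≈ 0.18

For a single sample (or paired design) of n = 301: d_min = (z_{α} + z_β)/√n.
z-sum = 2.326 + 0.842 = 3.168.
d_min = 3.168 / √301 = 3.168 / 17.349 = 0.183.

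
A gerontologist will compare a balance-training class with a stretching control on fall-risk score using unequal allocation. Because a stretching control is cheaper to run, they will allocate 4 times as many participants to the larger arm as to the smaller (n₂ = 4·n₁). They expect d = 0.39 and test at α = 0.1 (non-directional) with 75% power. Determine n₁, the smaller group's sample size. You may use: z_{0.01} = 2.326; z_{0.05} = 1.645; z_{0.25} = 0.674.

With allocation ratio k = n₂/n₁ = 4, Var(x̄₁−x̄₂) = σ²(1/n₁ + 1/(k·n₁)) = σ²·(k+1)/(k·n₁).
So n₁ = (1 + 1/k)·((z_{α/2} + z_β)/d)² = 1.250 × (2.319/0.39)².
n₁ = 1.250 × 35.36 = 44.2.
Round up: n₁ = 45, giving n₂ = 4 × 45 = 180.

n₁ = 45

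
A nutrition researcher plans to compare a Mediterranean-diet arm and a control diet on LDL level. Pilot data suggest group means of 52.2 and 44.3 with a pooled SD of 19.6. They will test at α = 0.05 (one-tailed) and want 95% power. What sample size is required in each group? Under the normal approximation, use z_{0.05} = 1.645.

n = 134 per group

Cohen's d = |M₁ − M₂| / SD_pooled = |52.2 − 44.3| / 19.6 = 7.9 / 19.6 = 0.403.
For two independent groups with equal n: n = 2·((z_{α} + z_β) / d)².
z_{α} + z_β = 1.645 + 1.645 = 3.290.
n = 2 × (3.290 / 0.403)² = 2 × 8.164² = 2 × 66.65 = 133.3.
Round up to the next whole participant.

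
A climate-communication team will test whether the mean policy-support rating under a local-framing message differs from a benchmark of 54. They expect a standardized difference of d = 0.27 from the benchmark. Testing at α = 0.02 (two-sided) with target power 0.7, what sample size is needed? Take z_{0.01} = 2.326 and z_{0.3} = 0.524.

For a one-sample test: n = ((z_{α/2} + z_β) / d)².
z_{α/2} + z_β = 2.326 + 0.524 = 2.850.
n = (2.850 / 0.27)² = 10.556² = 111.42.
Round up.

n = 112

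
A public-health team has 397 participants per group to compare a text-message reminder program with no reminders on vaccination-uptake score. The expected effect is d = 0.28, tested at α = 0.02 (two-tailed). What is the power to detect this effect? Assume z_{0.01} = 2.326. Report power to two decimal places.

For two equal groups, power = Φ(d·√(n/2) − z_{α/2}).
d·√(n/2) = 0.28 × √(397/2) = 0.28 × 14.089 = 3.945.
z_β = 3.945 − 2.326 = 1.619.
Power = Φ(1.619) = 0.947.

power ≈ 0.95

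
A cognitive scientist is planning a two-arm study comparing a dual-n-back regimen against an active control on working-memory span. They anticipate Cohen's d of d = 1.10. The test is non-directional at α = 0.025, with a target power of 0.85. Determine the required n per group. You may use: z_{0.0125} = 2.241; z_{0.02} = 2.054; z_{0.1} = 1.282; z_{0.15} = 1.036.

n = 18 per group

For two independent groups with equal n: n = 2·((z_{α/2} + z_β) / d)².
z_{α/2} + z_β = 2.241 + 1.036 = 3.277.
n = 2 × (3.277 / 1.10)² = 2 × 2.979² = 2 × 8.87 = 17.7.
Round up to the next whole participant.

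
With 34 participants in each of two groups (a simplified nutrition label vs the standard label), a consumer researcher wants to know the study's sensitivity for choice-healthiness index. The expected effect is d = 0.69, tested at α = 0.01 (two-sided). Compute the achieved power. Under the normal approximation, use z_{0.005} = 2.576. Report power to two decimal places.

power ≈ 0.61

For two equal groups, power = Φ(d·√(n/2) − z_{α/2}).
d·√(n/2) = 0.69 × √(34/2) = 0.69 × 4.123 = 2.845.
z_β = 2.845 − 2.576 = 0.269.
Power = Φ(0.269) = 0.606.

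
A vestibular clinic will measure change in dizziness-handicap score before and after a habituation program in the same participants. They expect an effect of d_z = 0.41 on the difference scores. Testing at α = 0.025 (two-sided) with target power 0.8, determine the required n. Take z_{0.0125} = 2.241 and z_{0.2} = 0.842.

For a paired (one-sample on differences) test: n = ((z_{α/2} + z_β) / d)².
z_{α/2} + z_β = 2.241 + 0.842 = 3.083.
n = (3.083 / 0.41)² = 7.520² = 56.54.
Round up.

n = 57 pairs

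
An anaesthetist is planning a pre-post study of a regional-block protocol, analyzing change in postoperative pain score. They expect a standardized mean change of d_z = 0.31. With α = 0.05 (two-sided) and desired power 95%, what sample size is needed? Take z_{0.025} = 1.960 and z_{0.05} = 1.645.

n = 136 pairs

For a paired (one-sample on differences) test: n = ((z_{α/2} + z_β) / d)².
z_{α/2} + z_β = 1.960 + 1.645 = 3.605.
n = (3.605 / 0.31)² = 11.629² = 135.23.
Round up.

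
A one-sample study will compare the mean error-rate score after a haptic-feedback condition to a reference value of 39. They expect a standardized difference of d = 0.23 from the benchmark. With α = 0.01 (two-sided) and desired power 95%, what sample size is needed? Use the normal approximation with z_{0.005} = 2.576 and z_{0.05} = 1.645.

For a one-sample test: n = ((z_{α/2} + z_β) / d)².
z_{α/2} + z_β = 2.576 + 1.645 = 4.221.
n = (4.221 / 0.23)² = 18.352² = 336.80.
Round up.

n = 337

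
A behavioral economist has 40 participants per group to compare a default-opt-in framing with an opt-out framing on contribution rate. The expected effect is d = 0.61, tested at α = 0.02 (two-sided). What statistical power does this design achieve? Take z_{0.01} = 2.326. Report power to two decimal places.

For two equal groups, power = Φ(d·√(n/2) − z_{α/2}).
d·√(n/2) = 0.61 × √(40/2) = 0.61 × 4.472 = 2.728.
z_β = 2.728 − 2.326 = 0.402.
Power = Φ(0.402) = 0.656.

power ≈ 0.66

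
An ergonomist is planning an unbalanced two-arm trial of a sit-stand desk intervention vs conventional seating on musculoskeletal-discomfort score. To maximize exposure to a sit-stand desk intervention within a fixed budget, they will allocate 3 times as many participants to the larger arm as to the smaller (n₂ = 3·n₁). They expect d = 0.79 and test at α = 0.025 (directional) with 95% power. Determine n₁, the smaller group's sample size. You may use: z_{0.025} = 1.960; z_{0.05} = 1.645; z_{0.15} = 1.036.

With allocation ratio k = n₂/n₁ = 3, Var(x̄₁−x̄₂) = σ²(1/n₁ + 1/(k·n₁)) = σ²·(k+1)/(k·n₁).
So n₁ = (1 + 1/k)·((z_{α} + z_β)/d)² = 1.333 × (3.605/0.79)².
n₁ = 1.333 × 20.82 = 27.8.
Round up: n₁ = 28, giving n₂ = 3 × 28 = 84.

n₁ = 28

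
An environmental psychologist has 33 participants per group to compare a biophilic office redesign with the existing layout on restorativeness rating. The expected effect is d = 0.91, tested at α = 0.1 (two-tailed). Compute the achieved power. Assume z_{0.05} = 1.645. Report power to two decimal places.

For two equal groups, power = Φ(d·√(n/2) − z_{α/2}).
d·√(n/2) = 0.91 × √(33/2) = 0.91 × 4.062 = 3.696.
z_β = 3.696 − 1.645 = 2.051.
Power = Φ(2.051) = 0.980.

power ≈ 0.98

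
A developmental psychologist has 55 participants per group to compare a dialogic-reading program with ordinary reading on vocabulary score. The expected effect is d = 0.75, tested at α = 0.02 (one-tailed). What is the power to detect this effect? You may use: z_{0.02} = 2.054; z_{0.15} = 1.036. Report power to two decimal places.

power ≈ 0.97

For two equal groups, power = Φ(d·√(n/2) − z_{α}).
d·√(n/2) = 0.75 × √(55/2) = 0.75 × 5.244 = 3.933.
z_β = 3.933 − 2.054 = 1.879.
Power = Φ(1.879) = 0.970.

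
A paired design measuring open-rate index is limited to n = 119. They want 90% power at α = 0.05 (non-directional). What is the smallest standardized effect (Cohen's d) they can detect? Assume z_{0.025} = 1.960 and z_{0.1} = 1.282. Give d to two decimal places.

For a single sample (or paired design) of n = 119: d_min = (z_{α/2} + z_β)/√n.
z-sum = 1.960 + 1.282 = 3.242.
d_min = 3.242 / √119 = 3.242 / 10.909 = 0.297.

d_min ≈ 0.30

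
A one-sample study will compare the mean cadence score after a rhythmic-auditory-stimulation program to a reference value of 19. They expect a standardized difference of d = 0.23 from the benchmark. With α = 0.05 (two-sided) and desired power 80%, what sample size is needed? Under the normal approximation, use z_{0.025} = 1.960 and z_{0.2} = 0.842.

n = 149

For a one-sample test: n = ((z_{α/2} + z_β) / d)².
z_{α/2} + z_β = 1.960 + 0.842 = 2.802.
n = (2.802 / 0.23)² = 12.183² = 148.42.
Round up.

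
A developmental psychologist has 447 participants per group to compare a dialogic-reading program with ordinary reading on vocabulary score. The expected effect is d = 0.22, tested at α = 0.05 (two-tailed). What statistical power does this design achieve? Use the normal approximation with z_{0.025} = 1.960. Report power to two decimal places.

power ≈ 0.91

For two equal groups, power = Φ(d·√(n/2) − z_{α/2}).
d·√(n/2) = 0.22 × √(447/2) = 0.22 × 14.950 = 3.289.
z_β = 3.289 − 1.960 = 1.329.
Power = Φ(1.329) = 0.908.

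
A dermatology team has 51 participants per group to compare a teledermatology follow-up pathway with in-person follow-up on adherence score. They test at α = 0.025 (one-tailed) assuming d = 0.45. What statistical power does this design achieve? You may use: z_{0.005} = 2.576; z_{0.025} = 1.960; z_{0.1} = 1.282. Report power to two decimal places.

For two equal groups, power = Φ(d·√(n/2) − z_{α}).
d·√(n/2) = 0.45 × √(51/2) = 0.45 × 5.050 = 2.272.
z_β = 2.272 − 1.960 = 0.312.
Power = Φ(0.312) = 0.623.

power ≈ 0.62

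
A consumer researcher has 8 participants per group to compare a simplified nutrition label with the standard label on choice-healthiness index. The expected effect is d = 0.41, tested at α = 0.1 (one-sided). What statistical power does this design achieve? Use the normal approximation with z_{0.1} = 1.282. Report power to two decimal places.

For two equal groups, power = Φ(d·√(n/2) − z_{α}).
d·√(n/2) = 0.41 × √(8/2) = 0.41 × 2.000 = 0.820.
z_β = 0.820 − 1.282 = -0.462.
Power = Φ(-0.462) = 0.322.

power ≈ 0.32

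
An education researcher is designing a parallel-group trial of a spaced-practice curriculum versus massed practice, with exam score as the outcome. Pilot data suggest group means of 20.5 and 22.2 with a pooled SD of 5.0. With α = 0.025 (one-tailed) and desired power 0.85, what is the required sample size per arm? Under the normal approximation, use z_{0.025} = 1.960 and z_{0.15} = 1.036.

n = 156 per group

Cohen's d = |M₁ − M₂| / SD_pooled = |20.5 − 22.2| / 5.0 = 1.7 / 5.0 = 0.340.
For two independent groups with equal n: n = 2·((z_{α} + z_β) / d)².
z_{α} + z_β = 1.960 + 1.036 = 2.996.
n = 2 × (2.996 / 0.340)² = 2 × 8.812² = 2 × 77.65 = 155.3.
Round up to the next whole participant.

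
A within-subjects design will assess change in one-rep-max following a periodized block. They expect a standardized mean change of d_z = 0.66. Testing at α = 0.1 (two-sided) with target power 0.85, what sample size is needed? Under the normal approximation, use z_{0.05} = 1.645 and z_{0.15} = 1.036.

n = 17 pairs

For a paired (one-sample on differences) test: n = ((z_{α/2} + z_β) / d)².
z_{α/2} + z_β = 1.645 + 1.036 = 2.681.
n = (2.681 / 0.66)² = 4.062² = 16.50.
Round up.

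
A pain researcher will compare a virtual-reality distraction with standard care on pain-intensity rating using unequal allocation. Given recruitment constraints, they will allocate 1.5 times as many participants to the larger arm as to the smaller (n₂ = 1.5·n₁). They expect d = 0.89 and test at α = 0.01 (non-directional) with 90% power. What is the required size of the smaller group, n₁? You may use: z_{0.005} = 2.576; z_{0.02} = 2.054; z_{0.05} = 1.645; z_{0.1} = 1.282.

With allocation ratio k = n₂/n₁ = 1.5, Var(x̄₁−x̄₂) = σ²(1/n₁ + 1/(k·n₁)) = σ²·(k+1)/(k·n₁).
So n₁ = (1 + 1/k)·((z_{α/2} + z_β)/d)² = 1.667 × (3.858/0.89)².
n₁ = 1.667 × 18.79 = 31.3.
Round up: n₁ = 32, giving n₂ = 1.5 × 32 = 48.

n₁ = 32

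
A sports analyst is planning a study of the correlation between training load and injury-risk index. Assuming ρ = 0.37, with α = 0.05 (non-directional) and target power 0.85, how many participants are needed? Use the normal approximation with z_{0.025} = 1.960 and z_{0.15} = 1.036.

Fisher's z: C = ½·ln((1+r)/(1−r)) = ½·ln(2.1746) = 0.3884.
n = ((z_{α/2} + z_β)/C)² + 3.
(1.960 + 1.036) / 0.3884 = 2.996 / 0.3884 = 7.714.
n = 7.714² + 3 = 59.50 + 3 = 62.5.
Round up.

n = 63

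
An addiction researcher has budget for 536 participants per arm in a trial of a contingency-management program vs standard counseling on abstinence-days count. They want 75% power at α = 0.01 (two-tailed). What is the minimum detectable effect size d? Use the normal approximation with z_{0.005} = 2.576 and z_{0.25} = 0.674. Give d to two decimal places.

d_min ≈ 0.20

For two independent groups of n = 536 each: d_min = (z_{α/2} + z_β)·√(2/n).
z-sum = 2.576 + 0.674 = 3.250.
d_min = 3.250 × √(2/536) = 3.250 × 0.0611 = 0.199.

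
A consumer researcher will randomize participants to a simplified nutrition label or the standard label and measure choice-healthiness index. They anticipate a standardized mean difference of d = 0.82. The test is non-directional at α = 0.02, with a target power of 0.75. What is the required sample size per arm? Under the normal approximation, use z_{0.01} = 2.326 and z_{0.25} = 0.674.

n = 27 per group

For two independent groups with equal n: n = 2·((z_{α/2} + z_β) / d)².
z_{α/2} + z_β = 2.326 + 0.674 = 3.000.
n = 2 × (3.000 / 0.82)² = 2 × 3.659² = 2 × 13.38 = 26.8.
Round up to the next whole participant.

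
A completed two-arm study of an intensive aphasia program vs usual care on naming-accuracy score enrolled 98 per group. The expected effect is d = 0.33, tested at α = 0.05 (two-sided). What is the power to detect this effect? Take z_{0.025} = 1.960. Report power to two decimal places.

power ≈ 0.64

For two equal groups, power = Φ(d·√(n/2) − z_{α/2}).
d·√(n/2) = 0.33 × √(98/2) = 0.33 × 7.000 = 2.310.
z_β = 2.310 − 1.960 = 0.350.
Power = Φ(0.350) = 0.637.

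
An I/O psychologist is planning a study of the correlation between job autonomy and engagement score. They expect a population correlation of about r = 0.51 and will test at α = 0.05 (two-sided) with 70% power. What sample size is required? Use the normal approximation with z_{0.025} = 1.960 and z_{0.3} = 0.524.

n = 23

Fisher's z: C = ½·ln((1+r)/(1−r)) = ½·ln(3.0816) = 0.5627.
n = ((z_{α/2} + z_β)/C)² + 3.
(1.960 + 0.524) / 0.5627 = 2.484 / 0.5627 = 4.414.
n = 4.414² + 3 = 19.49 + 3 = 22.5.
Round up.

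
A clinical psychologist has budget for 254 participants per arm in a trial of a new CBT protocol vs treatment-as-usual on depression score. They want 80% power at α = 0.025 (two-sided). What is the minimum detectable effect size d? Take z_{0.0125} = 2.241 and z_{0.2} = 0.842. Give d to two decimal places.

For two independent groups of n = 254 each: d_min = (z_{α/2} + z_β)·√(2/n).
z-sum = 2.241 + 0.842 = 3.083.
d_min = 3.083 × √(2/254) = 3.083 × 0.0887 = 0.274.

d_min ≈ 0.27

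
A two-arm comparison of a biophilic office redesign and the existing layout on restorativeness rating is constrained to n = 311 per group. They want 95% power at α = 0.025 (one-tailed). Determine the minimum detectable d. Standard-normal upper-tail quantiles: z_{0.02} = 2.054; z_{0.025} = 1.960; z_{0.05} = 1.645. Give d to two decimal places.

d_min ≈ 0.29

For two independent groups of n = 311 each: d_min = (z_{α} + z_β)·√(2/n).
z-sum = 1.960 + 1.645 = 3.605.
d_min = 3.605 × √(2/311) = 3.605 × 0.0802 = 0.289.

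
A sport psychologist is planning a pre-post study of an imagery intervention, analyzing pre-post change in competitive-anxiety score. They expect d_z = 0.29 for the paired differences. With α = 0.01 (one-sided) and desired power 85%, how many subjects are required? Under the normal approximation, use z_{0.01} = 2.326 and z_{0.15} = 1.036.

n = 135 pairs

For a paired (one-sample on differences) test: n = ((z_{α} + z_β) / d)².
z_{α} + z_β = 2.326 + 1.036 = 3.362.
n = (3.362 / 0.29)² = 11.593² = 134.40.
Round up.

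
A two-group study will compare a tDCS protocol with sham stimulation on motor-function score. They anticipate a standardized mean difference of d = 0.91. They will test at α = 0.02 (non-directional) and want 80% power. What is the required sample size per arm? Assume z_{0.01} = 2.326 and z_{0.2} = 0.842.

For two independent groups with equal n: n = 2·((z_{α/2} + z_β) / d)².
z_{α/2} + z_β = 2.326 + 0.842 = 3.168.
n = 2 × (3.168 / 0.91)² = 2 × 3.481² = 2 × 12.12 = 24.2.
Round up to the next whole participant.

n = 25 per group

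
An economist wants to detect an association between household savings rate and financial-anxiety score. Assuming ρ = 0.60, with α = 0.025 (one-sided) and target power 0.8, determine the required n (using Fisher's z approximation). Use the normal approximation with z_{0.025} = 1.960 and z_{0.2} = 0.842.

n = 20

Fisher's z: C = ½·ln((1+r)/(1−r)) = ½·ln(4.0000) = 0.6931.
n = ((z_{α} + z_β)/C)² + 3.
(1.960 + 0.842) / 0.6931 = 2.802 / 0.6931 = 4.043.
n = 4.043² + 3 = 16.34 + 3 = 19.3.
Round up.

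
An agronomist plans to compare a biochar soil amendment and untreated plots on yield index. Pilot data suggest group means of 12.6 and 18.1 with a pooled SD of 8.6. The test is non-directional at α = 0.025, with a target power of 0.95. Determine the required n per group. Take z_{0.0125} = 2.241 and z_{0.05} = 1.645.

Cohen's d = |M₁ − M₂| / SD_pooled = |12.6 − 18.1| / 8.6 = 5.5 / 8.6 = 0.640.
For two independent groups with equal n: n = 2·((z_{α/2} + z_β) / d)².
z_{α/2} + z_β = 2.241 + 1.645 = 3.886.
n = 2 × (3.886 / 0.640)² = 2 × 6.072² = 2 × 36.87 = 73.7.
Round up to the next whole participant.

n = 74 per group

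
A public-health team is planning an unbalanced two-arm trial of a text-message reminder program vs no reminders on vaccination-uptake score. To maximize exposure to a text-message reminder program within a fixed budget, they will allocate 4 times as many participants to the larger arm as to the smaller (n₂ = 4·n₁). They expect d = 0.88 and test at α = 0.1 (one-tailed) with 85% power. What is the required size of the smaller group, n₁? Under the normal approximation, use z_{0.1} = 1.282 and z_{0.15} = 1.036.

n₁ = 9

With allocation ratio k = n₂/n₁ = 4, Var(x̄₁−x̄₂) = σ²(1/n₁ + 1/(k·n₁)) = σ²·(k+1)/(k·n₁).
So n₁ = (1 + 1/k)·((z_{α} + z_β)/d)² = 1.250 × (2.318/0.88)².
n₁ = 1.250 × 6.94 = 8.7.
Round up: n₁ = 9, giving n₂ = 4 × 9 = 36.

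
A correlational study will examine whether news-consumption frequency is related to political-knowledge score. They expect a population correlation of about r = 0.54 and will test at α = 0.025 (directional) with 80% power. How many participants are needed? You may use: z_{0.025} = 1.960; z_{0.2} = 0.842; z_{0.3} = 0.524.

Fisher's z: C = ½·ln((1+r)/(1−r)) = ½·ln(3.3478) = 0.6042.
n = ((z_{α} + z_β)/C)² + 3.
(1.960 + 0.842) / 0.6042 = 2.802 / 0.6042 = 4.638.
n = 4.638² + 3 = 21.51 + 3 = 24.5.
Round up.

n = 25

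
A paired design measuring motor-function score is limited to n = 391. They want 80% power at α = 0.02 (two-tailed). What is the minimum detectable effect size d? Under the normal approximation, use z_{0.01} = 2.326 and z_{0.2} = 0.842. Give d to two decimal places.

For a single sample (or paired design) of n = 391: d_min = (z_{α/2} + z_β)/√n.
z-sum = 2.326 + 0.842 = 3.168.
d_min = 3.168 / √391 = 3.168 / 19.774 = 0.160.

d_min ≈ 0.16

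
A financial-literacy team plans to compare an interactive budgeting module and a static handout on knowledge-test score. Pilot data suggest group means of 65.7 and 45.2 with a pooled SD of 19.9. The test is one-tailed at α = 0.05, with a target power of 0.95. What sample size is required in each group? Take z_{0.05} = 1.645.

n = 21 per group

Cohen's d = |M₁ − M₂| / SD_pooled = |65.7 − 45.2| / 19.9 = 20.5 / 19.9 = 1.030.
For two independent groups with equal n: n = 2·((z_{α} + z_β) / d)².
z_{α} + z_β = 1.645 + 1.645 = 3.290.
n = 2 × (3.290 / 1.030)² = 2 × 3.194² = 2 × 10.20 = 20.4.
Round up to the next whole participant.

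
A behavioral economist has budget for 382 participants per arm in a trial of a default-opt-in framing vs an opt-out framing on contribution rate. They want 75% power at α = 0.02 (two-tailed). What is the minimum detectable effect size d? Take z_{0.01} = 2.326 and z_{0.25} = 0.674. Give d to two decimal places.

For two independent groups of n = 382 each: d_min = (z_{α/2} + z_β)·√(2/n).
z-sum = 2.326 + 0.674 = 3.000.
d_min = 3.000 × √(2/382) = 3.000 × 0.0724 = 0.217.

d_min ≈ 0.22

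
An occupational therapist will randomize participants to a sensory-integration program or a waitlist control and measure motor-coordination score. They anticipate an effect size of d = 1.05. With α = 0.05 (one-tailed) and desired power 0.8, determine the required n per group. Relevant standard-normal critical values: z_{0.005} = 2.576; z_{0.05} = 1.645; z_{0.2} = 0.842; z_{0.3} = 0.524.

n = 12 per group

For two independent groups with equal n: n = 2·((z_{α} + z_β) / d)².
z_{α} + z_β = 1.645 + 0.842 = 2.487.
n = 2 × (2.487 / 1.05)² = 2 × 2.369² = 2 × 5.61 = 11.2.
Round up to the next whole participant.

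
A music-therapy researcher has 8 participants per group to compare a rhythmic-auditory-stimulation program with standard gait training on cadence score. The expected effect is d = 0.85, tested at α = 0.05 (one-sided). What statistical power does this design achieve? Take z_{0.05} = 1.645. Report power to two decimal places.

For two equal groups, power = Φ(d·√(n/2) − z_{α}).
d·√(n/2) = 0.85 × √(8/2) = 0.85 × 2.000 = 1.700.
z_β = 1.700 − 1.645 = 0.055.
Power = Φ(0.055) = 0.522.

power ≈ 0.52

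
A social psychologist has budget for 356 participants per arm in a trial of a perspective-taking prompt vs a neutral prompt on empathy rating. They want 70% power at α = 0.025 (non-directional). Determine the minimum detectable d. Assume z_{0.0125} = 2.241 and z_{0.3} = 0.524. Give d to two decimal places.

d_min ≈ 0.21

For two independent groups of n = 356 each: d_min = (z_{α/2} + z_β)·√(2/n).
z-sum = 2.241 + 0.524 = 2.765.
d_min = 2.765 × √(2/356) = 2.765 × 0.0750 = 0.207.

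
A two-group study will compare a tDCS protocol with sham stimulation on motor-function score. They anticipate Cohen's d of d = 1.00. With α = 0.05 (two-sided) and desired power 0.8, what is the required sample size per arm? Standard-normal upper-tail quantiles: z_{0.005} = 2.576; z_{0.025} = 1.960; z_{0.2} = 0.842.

For two independent groups with equal n: n = 2·((z_{α/2} + z_β) / d)².
z_{α/2} + z_β = 1.960 + 0.842 = 2.802.
n = 2 × (2.802 / 1.00)² = 2 × 2.802² = 2 × 7.85 = 15.7.
Round up to the next whole participant.

n = 16 per group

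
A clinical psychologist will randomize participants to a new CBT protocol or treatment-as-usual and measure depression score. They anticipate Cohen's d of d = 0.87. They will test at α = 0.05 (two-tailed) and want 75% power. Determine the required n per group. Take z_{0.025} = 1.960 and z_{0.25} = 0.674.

n = 19 per group

For two independent groups with equal n: n = 2·((z_{α/2} + z_β) / d)².
z_{α/2} + z_β = 1.960 + 0.674 = 2.634.
n = 2 × (2.634 / 0.87)² = 2 × 3.028² = 2 × 9.17 = 18.3.
Round up to the next whole participant.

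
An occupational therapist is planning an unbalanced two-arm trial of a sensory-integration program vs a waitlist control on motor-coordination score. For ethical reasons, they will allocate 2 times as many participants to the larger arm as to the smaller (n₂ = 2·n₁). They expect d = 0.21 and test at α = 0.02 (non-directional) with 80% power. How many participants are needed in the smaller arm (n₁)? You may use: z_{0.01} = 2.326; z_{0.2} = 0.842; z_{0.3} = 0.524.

With allocation ratio k = n₂/n₁ = 2, Var(x̄₁−x̄₂) = σ²(1/n₁ + 1/(k·n₁)) = σ²·(k+1)/(k·n₁).
So n₁ = (1 + 1/k)·((z_{α/2} + z_β)/d)² = 1.500 × (3.168/0.21)².
n₁ = 1.500 × 227.58 = 341.4.
Round up: n₁ = 342, giving n₂ = 2 × 342 = 684.

n₁ = 342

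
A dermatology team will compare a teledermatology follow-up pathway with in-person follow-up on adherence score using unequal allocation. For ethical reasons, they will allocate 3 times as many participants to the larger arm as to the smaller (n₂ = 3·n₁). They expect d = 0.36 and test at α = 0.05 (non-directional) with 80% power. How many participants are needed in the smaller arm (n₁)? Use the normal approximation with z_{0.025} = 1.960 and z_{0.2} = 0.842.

n₁ = 81

With allocation ratio k = n₂/n₁ = 3, Var(x̄₁−x̄₂) = σ²(1/n₁ + 1/(k·n₁)) = σ²·(k+1)/(k·n₁).
So n₁ = (1 + 1/k)·((z_{α/2} + z_β)/d)² = 1.333 × (2.802/0.36)².
n₁ = 1.333 × 60.58 = 80.8.
Round up: n₁ = 81, giving n₂ = 3 × 81 = 243.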